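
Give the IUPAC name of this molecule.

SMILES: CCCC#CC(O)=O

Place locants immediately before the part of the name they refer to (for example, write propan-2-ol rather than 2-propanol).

The longest chain bearing the –COOH group and the multiple bond is 6 carbons long (hexane).
The highest-priority functional group is a carboxylic acid (terminal –COOH), so the name ends in -oic acid.
The chain contains a C≡C triple bond, so the unsaturation ending is -yne.
Number the chain so that the carboxylic acid carbon is C-1 by definition.
With this numbering: the triple bond between C-2 and C-3.
The name is hex-2-ynoic acid.

hex-2-ynoic acid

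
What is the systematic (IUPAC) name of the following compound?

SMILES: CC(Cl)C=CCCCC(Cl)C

2,8-dichloronon-3-ene

The longest carbon chain that includes the multiple bond has 9 carbons, so the parent hydride is nonane.
A C=C double bond in the chain gives the infix -ene-.
The numbering direction is chosen so that numbering from this end puts the double bond at C-3 rather than C-6.
With this numbering: the double bond between C-3 and C-4; chloro groups at C-2 and C-8.
Assembling the pieces gives 2,8-dichloronon-3-ene.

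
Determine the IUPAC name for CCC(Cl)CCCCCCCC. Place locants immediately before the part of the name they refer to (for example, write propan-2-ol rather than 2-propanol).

The longest continuous carbon chain has 11 atoms, so the parent hydride is undecane.
The numbering direction is chosen so that the substituent locant set {3} is lower than {9} at the first point of difference.
This places a chloro group at C-3.
Putting it together: 3-chloroundecane.

3-chloroundecane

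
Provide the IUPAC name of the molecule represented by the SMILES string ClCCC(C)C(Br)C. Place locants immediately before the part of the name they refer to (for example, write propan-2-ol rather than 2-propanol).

4-bromo-1-chloro-3-methylpentane

The parent chain contains 5 carbons (pentane).
Number the chain so that the substituent locant set {1,3,4} is lower than {2,3,5} at the first point of difference.
With this numbering: a bromo group at C-4; a chloro group at C-1; a methyl group at C-3.
The substituents are ordered alphabetically, ignoring any di-/tri- multipliers.
The name is 4-bromo-1-chloro-3-methylpentane.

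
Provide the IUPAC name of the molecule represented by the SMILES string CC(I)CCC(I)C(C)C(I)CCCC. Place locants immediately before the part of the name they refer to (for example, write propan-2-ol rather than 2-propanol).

The longest continuous carbon chain has 11 atoms, so the parent hydride is undecane.
The numbering direction is chosen so that the substituent locant set {2,5,6,7} is lower than {5,6,7,10} at the first point of difference.
With this numbering: iodo groups at C-2 and C-5 and C-7; a methyl group at C-6.
The substituents are ordered alphabetically, ignoring any di-/tri- multipliers.
Putting it together: 2,5,7-triiodo-6-methylundecane.

2,5,7-triiodo-6-methylundecane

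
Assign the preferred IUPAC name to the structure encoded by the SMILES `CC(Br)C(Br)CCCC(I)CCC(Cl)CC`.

The longest continuous carbon chain has 12 atoms, so the parent hydride is dodecane.
The numbering direction is chosen so that the substituent locant set {2,3,7,10} is lower than {3,6,10,11} at the first point of difference.
With this numbering: bromo groups at C-2 and C-3; a chloro group at C-10; an iodo group at C-7.
The substituents are ordered alphabetically, ignoring any di-/tri- multipliers.
The name is 2,3-dibromo-10-chloro-7-iodododecane.

2,3-dibromo-10-chloro-7-iodododecane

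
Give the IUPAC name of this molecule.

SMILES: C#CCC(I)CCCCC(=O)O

6-iodonon-8-ynoic acid

The longest carbon chain that includes the –COOH group and the multiple bond has 9 carbons, so the parent hydride is nonane.
A carboxylic acid (terminal –COOH) is the principal characteristic group, giving the suffix -oic acid.
A C≡C triple bond in the chain gives the infix -yne-.
The numbering direction is chosen so that the carboxylic acid carbon is C-1 by definition.
With this numbering: the triple bond between C-8 and C-9; an iodo group at C-6.
The name is 6-iodonon-8-ynoic acid.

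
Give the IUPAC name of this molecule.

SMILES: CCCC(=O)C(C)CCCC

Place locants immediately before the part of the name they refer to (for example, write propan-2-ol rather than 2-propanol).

The longest carbon chain that includes the carbonyl has 9 carbons, so the parent hydride is nonane.
A ketone (C=O on an internal carbon) is the principal characteristic group, giving the suffix -one.
Choose the numbering such that numbering from this end puts the carbonyl group at C-4 rather than C-6.
That gives the carbonyl at C-4; a methyl group at C-5.
Putting it together: 5-methylnonan-4-one.

5-methylnonan-4-one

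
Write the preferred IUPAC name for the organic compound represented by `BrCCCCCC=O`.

The longest carbon chain that includes the –CHO group has 6 carbons, so the parent hydride is hexane.
The principal characteristic group is an aldehyde (terminal –CHO), named with the suffix -al.
The numbering direction is chosen so that the aldehyde carbon is C-1 by definition.
That gives a bromo group at C-6.
Assembling the pieces gives 6-bromohexanal.

6-bromohexanal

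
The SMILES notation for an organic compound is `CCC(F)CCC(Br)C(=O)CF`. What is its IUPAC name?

The longest carbon chain that includes the carbonyl has 8 carbons, so the parent hydride is octane.
The highest-priority functional group is a ketone (C=O on an internal carbon), so the name ends in -one.
Choose the numbering such that numbering from this end puts the carbonyl group at C-2 rather than C-7.
That gives the carbonyl at C-2; a bromo group at C-3; fluoro groups at C-1 and C-6.
Prefixes are listed alphabetically: bromo, fluoro.
The name is 3-bromo-1,6-difluorooctan-2-one.

3-bromo-1,6-difluorooctan-2-one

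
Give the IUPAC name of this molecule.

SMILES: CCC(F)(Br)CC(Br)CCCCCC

3,5-dibromo-3-fluoroundecane

The parent chain contains 11 carbons (undecane).
Choose the numbering such that the substituent locant set {3,3,5} is lower than {7,9,9} at the first point of difference.
This places bromo groups at C-3 and C-5; a fluoro group at C-3.
Prefixes are listed alphabetically: bromo, fluoro.
Putting it together: 3,5-dibromo-3-fluoroundecane.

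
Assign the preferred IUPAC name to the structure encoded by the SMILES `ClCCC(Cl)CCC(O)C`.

5,7-dichloroheptan-2-ol

The longest carbon chain that includes the –OH group has 7 carbons, so the parent hydride is heptane.
The principal characteristic group is an alcohol (–OH), named with the suffix -ol.
Number the chain so that numbering from this end puts the hydroxyl group at C-2 rather than C-6.
This places the hydroxyl at C-2; chloro groups at C-5 and C-7.
Assembling the pieces gives 5,7-dichloroheptan-2-ol.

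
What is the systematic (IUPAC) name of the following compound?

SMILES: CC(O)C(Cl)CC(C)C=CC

3-chloro-5-methyloct-6-en-2-ol

The longest chain bearing the –OH group and the multiple bond is 8 carbons long (octane).
An alcohol (–OH) is the principal characteristic group, giving the suffix -ol.
A C=C double bond in the chain gives the infix -ene-.
The numbering direction is chosen so that numbering from this end puts the hydroxyl group at C-2 rather than C-7.
This places the hydroxyl at C-2; the double bond between C-6 and C-7; a chloro group at C-3; a methyl group at C-5.
The substituents are ordered alphabetically, ignoring any di-/tri- multipliers.
Assembling the pieces gives 3-chloro-5-methyloct-6-en-2-ol.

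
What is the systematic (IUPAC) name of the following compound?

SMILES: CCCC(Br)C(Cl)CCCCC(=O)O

7-bromo-6-chlorodecanoic acid

Counting along the main chain through the –COOH group gives 10 carbons: the parent is decane.
A carboxylic acid (terminal –COOH) is the principal characteristic group, giving the suffix -oic acid.
The numbering direction is chosen so that the carboxylic acid carbon is C-1 by definition.
With this numbering: a bromo group at C-7; a chloro group at C-6.
The substituents are ordered alphabetically, ignoring any di-/tri- multipliers.
Assembling the pieces gives 7-bromo-6-chlorodecanoic acid.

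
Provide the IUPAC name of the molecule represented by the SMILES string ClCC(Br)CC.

2-bromo-1-chlorobutane

The longest continuous carbon chain has 4 atoms, so the parent hydride is butane.
The numbering direction is chosen so that the substituent locant set {1,2} is lower than {3,4} at the first point of difference.
That gives a bromo group at C-2; a chloro group at C-1.
Prefixes are listed alphabetically: bromo, chloro.
Putting it together: 2-bromo-1-chlorobutane.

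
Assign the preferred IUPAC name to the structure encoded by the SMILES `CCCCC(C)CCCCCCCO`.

8-methyldodecan-1-ol

The longest carbon chain that includes the –OH group has 12 carbons, so the parent hydride is dodecane.
The principal characteristic group is an alcohol (–OH), named with the suffix -ol.
The numbering direction is chosen so that numbering from this end puts the hydroxyl group at C-1 rather than C-12.
With this numbering: the hydroxyl at C-1; a methyl group at C-8.
Assembling the pieces gives 8-methyldodecan-1-ol.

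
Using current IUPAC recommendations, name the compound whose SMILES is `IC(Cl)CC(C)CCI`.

1-chloro-1,5-diiodo-3-methylpentane

The parent chain contains 5 carbons (pentane).
The numbering direction is chosen so that the substituent locant set {1,1,3,5} is lower than {1,3,5,5} at the first point of difference.
With this numbering: a chloro group at C-1; iodo groups at C-1 and C-5; a methyl group at C-3.
Substituent prefixes are cited in alphabetical order (multiplying prefixes like di-/tri- are ignored for ordering).
Putting it together: 1-chloro-1,5-diiodo-3-methylpentane.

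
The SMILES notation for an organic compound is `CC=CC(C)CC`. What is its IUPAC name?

The longest carbon chain that includes the multiple bond has 6 carbons, so the parent hydride is hexane.
A C=C double bond in the chain gives the infix -ene-.
The numbering direction is chosen so that numbering from this end puts the double bond at C-2 rather than C-4.
This places the double bond between C-2 and C-3; a methyl group at C-4.
Putting it together: 4-methylhex-2-ene.

4-methylhex-2-ene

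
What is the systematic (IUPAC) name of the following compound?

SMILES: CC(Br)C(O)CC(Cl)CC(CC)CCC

2-bromo-5-chloro-7-ethyldecan-3-ol

The longest chain bearing the –OH group is 10 carbons long (decane).
The highest-priority functional group is an alcohol (–OH), so the name ends in -ol.
Number the chain so that numbering from this end puts the hydroxyl group at C-3 rather than C-8.
With this numbering: the hydroxyl at C-3; a bromo group at C-2; a chloro group at C-5; an ethyl group at C-7.
Prefixes are listed alphabetically: bromo, chloro, ethyl.
The name is 2-bromo-5-chloro-7-ethyldecan-3-ol.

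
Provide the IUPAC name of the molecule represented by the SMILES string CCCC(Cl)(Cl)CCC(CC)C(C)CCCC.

The longest carbon chain is 12 atoms: the parent is dodecane.
Choose the numbering such that the substituent locant set {4,4,7,8} is lower than {5,6,9,9} at the first point of difference.
With this numbering: two chloro groups at C-4; an ethyl group at C-7; a methyl group at C-8.
Substituent prefixes are cited in alphabetical order (multiplying prefixes like di-/tri- are ignored for ordering).
Putting it together: 4,4-dichloro-7-ethyl-8-methyldodecane.

4,4-dichloro-7-ethyl-8-methyldodecane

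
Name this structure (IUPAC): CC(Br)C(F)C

The longest continuous carbon chain has 4 atoms, so the parent hydride is butane.
The numbering direction is chosen so that the locant sets are identical either way, so the alphabetically earlier bromo substituent takes the lower locant (2 rather than 3).
That gives a bromo group at C-2; a fluoro group at C-3.
The substituents are ordered alphabetically, ignoring any di-/tri- multipliers.
The name is 2-bromo-3-fluorobutane.

2-bromo-3-fluorobutane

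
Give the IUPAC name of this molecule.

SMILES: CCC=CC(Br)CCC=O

4-bromooct-5-enal

Counting along the main chain through the –CHO group and the multiple bond gives 8 carbons: the parent is octane.
An aldehyde (terminal –CHO) is the principal characteristic group, giving the suffix -al.
A C=C double bond in the chain gives the infix -ene-.
Number the chain so that the aldehyde carbon is C-1 by definition.
This places the double bond between C-5 and C-6; a bromo group at C-4.
Assembling the pieces gives 4-bromooct-5-enal.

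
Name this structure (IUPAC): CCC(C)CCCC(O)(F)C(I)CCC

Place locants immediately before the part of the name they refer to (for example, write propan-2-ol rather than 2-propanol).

5-fluoro-4-iodo-9-methylundecan-5-ol

Counting along the main chain through the –OH group gives 11 carbons: the parent is undecane.
The principal characteristic group is an alcohol (–OH), named with the suffix -ol.
Number the chain so that numbering from this end puts the hydroxyl group at C-5 rather than C-7.
That gives the hydroxyl at C-5; a fluoro group at C-5; an iodo group at C-4; a methyl group at C-9.
Prefixes are listed alphabetically: fluoro, iodo, methyl.
Putting it together: 5-fluoro-4-iodo-9-methylundecan-5-ol.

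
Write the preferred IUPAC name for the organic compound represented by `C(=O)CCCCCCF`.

Counting along the main chain through the –CHO group gives 7 carbons: the parent is heptane.
An aldehyde (terminal –CHO) is the principal characteristic group, giving the suffix -al.
The numbering direction is chosen so that the aldehyde carbon is C-1 by definition.
That gives a fluoro group at C-7.
The name is 7-fluoroheptanal.

7-fluoroheptanal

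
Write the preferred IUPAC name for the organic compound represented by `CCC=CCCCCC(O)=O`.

non-6-enoic acid

The longest carbon chain that includes the –COOH group and the multiple bond has 9 carbons, so the parent hydride is nonane.
The principal characteristic group is a carboxylic acid (terminal –COOH), named with the suffix -oic acid.
There is one C=C double bond, indicated by the ending -ene.
The numbering direction is chosen so that the carboxylic acid carbon is C-1 by definition.
With this numbering: the double bond between C-6 and C-7.
Assembling the pieces gives non-6-enoic acid.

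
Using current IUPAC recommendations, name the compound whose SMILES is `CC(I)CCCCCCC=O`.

8-iodononanal

The longest carbon chain that includes the –CHO group has 9 carbons, so the parent hydride is nonane.
The highest-priority functional group is an aldehyde (terminal –CHO), so the name ends in -al.
Choose the numbering such that the aldehyde carbon is C-1 by definition.
With this numbering: an iodo group at C-8.
Putting it together: 8-iodononanal.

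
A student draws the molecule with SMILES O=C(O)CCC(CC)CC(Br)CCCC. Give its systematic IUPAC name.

6-bromo-4-ethyldecanoic acid

Counting along the main chain through the –COOH group gives 10 carbons: the parent is decane.
A carboxylic acid (terminal –COOH) is the principal characteristic group, giving the suffix -oic acid.
Choose the numbering such that the carboxylic acid carbon is C-1 by definition.
This places a bromo group at C-6; an ethyl group at C-4.
Prefixes are listed alphabetically: bromo, ethyl.
Putting it together: 6-bromo-4-ethyldecanoic acid.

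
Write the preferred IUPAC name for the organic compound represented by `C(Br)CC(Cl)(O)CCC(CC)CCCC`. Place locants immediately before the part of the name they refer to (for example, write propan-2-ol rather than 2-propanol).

1-bromo-3-chloro-6-ethyldecan-3-ol

The longest carbon chain that includes the –OH group has 10 carbons, so the parent hydride is decane.
The highest-priority functional group is an alcohol (–OH), so the name ends in -ol.
The numbering direction is chosen so that numbering from this end puts the hydroxyl group at C-3 rather than C-8.
With this numbering: the hydroxyl at C-3; a bromo group at C-1; a chloro group at C-3; an ethyl group at C-6.
The substituents are ordered alphabetically, ignoring any di-/tri- multipliers.
The name is 1-bromo-3-chloro-6-ethyldecan-3-ol.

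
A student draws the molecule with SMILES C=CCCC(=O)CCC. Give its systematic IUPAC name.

oct-7-en-4-one

The longest carbon chain that includes the carbonyl and the multiple bond has 8 carbons, so the parent hydride is octane.
A ketone (C=O on an internal carbon) is the principal characteristic group, giving the suffix -one.
A C=C double bond in the chain gives the infix -ene-.
The numbering direction is chosen so that numbering from this end puts the carbonyl group at C-4 rather than C-5.
With this numbering: the carbonyl at C-4; the double bond between C-7 and C-8.
Assembling the pieces gives oct-7-en-4-one.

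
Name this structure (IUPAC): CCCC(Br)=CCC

4-bromohept-3-ene

The longest chain bearing the multiple bond is 7 carbons long (heptane).
A C=C double bond in the chain gives the infix -ene-.
Number the chain so that numbering from this end puts the double bond at C-3 rather than C-4.
That gives the double bond between C-3 and C-4; a bromo group at C-4.
Putting it together: 4-bromohept-3-ene.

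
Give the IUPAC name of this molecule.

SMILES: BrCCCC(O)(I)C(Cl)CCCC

The longest carbon chain that includes the –OH group has 9 carbons, so the parent hydride is nonane.
The highest-priority functional group is an alcohol (–OH), so the name ends in -ol.
The numbering direction is chosen so that numbering from this end puts the hydroxyl group at C-4 rather than C-6.
That gives the hydroxyl at C-4; a bromo group at C-1; a chloro group at C-5; an iodo group at C-4.
Substituent prefixes are cited in alphabetical order (multiplying prefixes like di-/tri- are ignored for ordering).
Assembling the pieces gives 1-bromo-5-chloro-4-iodononan-4-ol.

1-bromo-5-chloro-4-iodononan-4-ol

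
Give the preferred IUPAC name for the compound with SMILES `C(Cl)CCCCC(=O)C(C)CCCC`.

1-chloro-7-methylundecan-6-one

The longest carbon chain that includes the carbonyl has 11 carbons, so the parent hydride is undecane.
The highest-priority functional group is a ketone (C=O on an internal carbon), so the name ends in -one.
Choose the numbering such that the substituent locant set {1,7} is lower than {5,11} at the first point of difference.
That gives the carbonyl at C-6; a chloro group at C-1; a methyl group at C-7.
Prefixes are listed alphabetically: chloro, methyl.
Putting it together: 1-chloro-7-methylundecan-6-one.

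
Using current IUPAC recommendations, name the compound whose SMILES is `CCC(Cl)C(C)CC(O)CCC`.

The longest carbon chain that includes the –OH group has 9 carbons, so the parent hydride is nonane.
The principal characteristic group is an alcohol (–OH), named with the suffix -ol.
Number the chain so that numbering from this end puts the hydroxyl group at C-4 rather than C-6.
With this numbering: the hydroxyl at C-4; a chloro group at C-7; a methyl group at C-6.
The substituents are ordered alphabetically, ignoring any di-/tri- multipliers.
The name is 7-chloro-6-methylnonan-4-ol.

7-chloro-6-methylnonan-4-ol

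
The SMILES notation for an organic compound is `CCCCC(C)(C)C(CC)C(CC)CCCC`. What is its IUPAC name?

6,7-diethyl-5,5-dimethylundecane

The longest carbon chain is 11 atoms: the parent is undecane.
Number the chain so that the substituent locant set {5,5,6,7} is lower than {5,6,7,7} at the first point of difference.
That gives ethyl groups at C-6 and C-7; two methyl groups at C-5.
The substituents are ordered alphabetically, ignoring any di-/tri- multipliers.
The name is 6,7-diethyl-5,5-dimethylundecane.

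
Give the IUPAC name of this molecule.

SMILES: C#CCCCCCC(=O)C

non-8-yn-2-one

The longest carbon chain that includes the carbonyl and the multiple bond has 9 carbons, so the parent hydride is nonane.
The highest-priority functional group is a ketone (C=O on an internal carbon), so the name ends in -one.
A C≡C triple bond in the chain gives the infix -yne-.
Choose the numbering such that numbering from this end puts the carbonyl group at C-2 rather than C-8.
That gives the carbonyl at C-2; the triple bond between C-8 and C-9.
Putting it together: non-8-yn-2-one.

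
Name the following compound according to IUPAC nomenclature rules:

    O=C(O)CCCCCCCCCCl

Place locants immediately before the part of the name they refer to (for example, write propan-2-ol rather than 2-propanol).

10-chlorodecanoic acid

The longest chain bearing the –COOH group is 10 carbons long (decane).
The principal characteristic group is a carboxylic acid (terminal –COOH), named with the suffix -oic acid.
The numbering direction is chosen so that the carboxylic acid carbon is C-1 by definition.
That gives a chloro group at C-10.
Putting it together: 10-chlorodecanoic acid.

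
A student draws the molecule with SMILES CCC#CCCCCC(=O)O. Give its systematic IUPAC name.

non-6-ynoic acid

The longest chain bearing the –COOH group and the multiple bond is 9 carbons long (nonane).
The principal characteristic group is a carboxylic acid (terminal –COOH), named with the suffix -oic acid.
A C≡C triple bond in the chain gives the infix -yne-.
The numbering direction is chosen so that the carboxylic acid carbon is C-1 by definition.
This places the triple bond between C-6 and C-7.
Assembling the pieces gives non-6-ynoic acid.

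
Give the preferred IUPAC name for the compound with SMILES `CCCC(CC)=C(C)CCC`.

Counting along the main chain through the multiple bond gives 8 carbons: the parent is octane.
There is one C=C double bond, indicated by the ending -ene.
Choose the numbering such that the locant sets are identical either way, so the alphabetically earlier ethyl substituent takes the lower locant (4 rather than 5).
With this numbering: the double bond between C-4 and C-5; an ethyl group at C-4; a methyl group at C-5.
Substituent prefixes are cited in alphabetical order (multiplying prefixes like di-/tri- are ignored for ordering).
The name is 4-ethyl-5-methyloct-4-ene.

4-ethyl-5-methyloct-4-ene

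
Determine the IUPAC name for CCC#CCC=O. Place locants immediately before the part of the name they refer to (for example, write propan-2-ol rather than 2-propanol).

hex-3-ynal

Counting along the main chain through the –CHO group and the multiple bond gives 6 carbons: the parent is hexane.
The principal characteristic group is an aldehyde (terminal –CHO), named with the suffix -al.
There is one C≡C triple bond, indicated by the ending -yne.
Number the chain so that the aldehyde carbon is C-1 by definition.
This places the triple bond between C-3 and C-4.
Putting it together: hex-3-ynal.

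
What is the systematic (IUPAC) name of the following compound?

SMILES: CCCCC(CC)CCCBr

1-bromo-4-ethyloctane

The longest carbon chain is 8 atoms: the parent is octane.
Choose the numbering such that the substituent locant set {1,4} is lower than {5,8} at the first point of difference.
With this numbering: a bromo group at C-1; an ethyl group at C-4.
Prefixes are listed alphabetically: bromo, ethyl.
Assembling the pieces gives 1-bromo-4-ethyloctane.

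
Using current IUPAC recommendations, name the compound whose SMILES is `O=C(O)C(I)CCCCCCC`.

The longest chain bearing the –COOH group is 9 carbons long (nonane).
The principal characteristic group is a carboxylic acid (terminal –COOH), named with the suffix -oic acid.
Number the chain so that the carboxylic acid carbon is C-1 by definition.
With this numbering: an iodo group at C-2.
Putting it together: 2-iodononanoic acid.

2-iodononanoic acid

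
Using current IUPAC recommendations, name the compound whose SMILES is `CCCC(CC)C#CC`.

4-ethylhept-2-yne

Counting along the main chain through the multiple bond gives 7 carbons: the parent is heptane.
A C≡C triple bond in the chain gives the infix -yne-.
Choose the numbering such that numbering from this end puts the triple bond at C-2 rather than C-5.
With this numbering: the triple bond between C-2 and C-3; an ethyl group at C-4.
Assembling the pieces gives 4-ethylhept-2-yne.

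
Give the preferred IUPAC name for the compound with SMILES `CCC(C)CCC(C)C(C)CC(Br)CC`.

3-bromo-5,6,9-trimethylundecane

The longest carbon chain is 11 atoms: the parent is undecane.
Choose the numbering such that the substituent locant set {3,5,6,9} is lower than {3,6,7,9} at the first point of difference.
This places a bromo group at C-3; methyl groups at C-5 and C-6 and C-9.
Substituent prefixes are cited in alphabetical order (multiplying prefixes like di-/tri- are ignored for ordering).
Assembling the pieces gives 3-bromo-5,6,9-trimethylundecane.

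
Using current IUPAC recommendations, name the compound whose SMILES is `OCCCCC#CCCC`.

non-5-yn-1-ol

Counting along the main chain through the –OH group and the multiple bond gives 9 carbons: the parent is nonane.
The highest-priority functional group is an alcohol (–OH), so the name ends in -ol.
A C≡C triple bond in the chain gives the infix -yne-.
The numbering direction is chosen so that numbering from this end puts the hydroxyl group at C-1 rather than C-9.
This places the hydroxyl at C-1; the triple bond between C-5 and C-6.
Putting it together: non-5-yn-1-ol.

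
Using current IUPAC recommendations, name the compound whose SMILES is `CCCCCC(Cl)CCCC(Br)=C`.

2-bromo-6-chloroundec-1-ene

Counting along the main chain through the multiple bond gives 11 carbons: the parent is undecane.
The chain contains a C=C double bond, so the unsaturation ending is -ene.
The numbering direction is chosen so that numbering from this end puts the double bond at C-1 rather than C-10.
With this numbering: the double bond between C-1 and C-2; a bromo group at C-2; a chloro group at C-6.
The substituents are ordered alphabetically, ignoring any di-/tri- multipliers.
The name is 2-bromo-6-chloroundec-1-ene.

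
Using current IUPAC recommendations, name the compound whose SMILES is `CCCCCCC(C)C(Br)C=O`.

2-bromo-3-methylnonanal

The longest chain bearing the –CHO group is 9 carbons long (nonane).
The highest-priority functional group is an aldehyde (terminal –CHO), so the name ends in -al.
Number the chain so that the aldehyde carbon is C-1 by definition.
With this numbering: a bromo group at C-2; a methyl group at C-3.
Prefixes are listed alphabetically: bromo, methyl.
Assembling the pieces gives 2-bromo-3-methylnonanal.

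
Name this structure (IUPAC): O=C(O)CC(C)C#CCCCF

8-fluoro-3-methyloct-4-ynoic acid

The longest chain bearing the –COOH group and the multiple bond is 8 carbons long (octane).
The highest-priority functional group is a carboxylic acid (terminal –COOH), so the name ends in -oic acid.
The chain contains a C≡C triple bond, so the unsaturation ending is -yne.
Choose the numbering such that the carboxylic acid carbon is C-1 by definition.
This places the triple bond between C-4 and C-5; a fluoro group at C-8; a methyl group at C-3.
Prefixes are listed alphabetically: fluoro, methyl.
Assembling the pieces gives 8-fluoro-3-methyloct-4-ynoic acid.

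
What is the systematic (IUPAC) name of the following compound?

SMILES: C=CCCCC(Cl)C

The longest chain bearing the multiple bond is 7 carbons long (heptane).
There is one C=C double bond, indicated by the ending -ene.
Choose the numbering such that numbering from this end puts the double bond at C-1 rather than C-6.
With this numbering: the double bond between C-1 and C-2; a chloro group at C-6.
Assembling the pieces gives 6-chlorohept-1-ene.

6-chlorohept-1-ene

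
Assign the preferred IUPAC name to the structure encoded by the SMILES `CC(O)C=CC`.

The longest chain bearing the –OH group and the multiple bond is 5 carbons long (pentane).
The principal characteristic group is an alcohol (–OH), named with the suffix -ol.
There is one C=C double bond, indicated by the ending -ene.
Number the chain so that numbering from this end puts the hydroxyl group at C-2 rather than C-4.
With this numbering: the hydroxyl at C-2; the double bond between C-3 and C-4.
Assembling the pieces gives pent-3-en-2-ol.

pent-3-en-2-ol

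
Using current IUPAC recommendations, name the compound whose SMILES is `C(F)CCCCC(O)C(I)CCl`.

The longest chain bearing the –OH group is 8 carbons long (octane).
The highest-priority functional group is an alcohol (–OH), so the name ends in -ol.
The numbering direction is chosen so that numbering from this end puts the hydroxyl group at C-3 rather than C-6.
With this numbering: the hydroxyl at C-3; a chloro group at C-1; a fluoro group at C-8; an iodo group at C-2.
Prefixes are listed alphabetically: chloro, fluoro, iodo.
Putting it together: 1-chloro-8-fluoro-2-iodooctan-3-ol.

1-chloro-8-fluoro-2-iodooctan-3-ol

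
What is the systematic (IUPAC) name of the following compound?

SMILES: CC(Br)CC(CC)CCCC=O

The longest chain bearing the –CHO group is 8 carbons long (octane).
An aldehyde (terminal –CHO) is the principal characteristic group, giving the suffix -al.
Number the chain so that the aldehyde carbon is C-1 by definition.
That gives a bromo group at C-7; an ethyl group at C-5.
The substituents are ordered alphabetically, ignoring any di-/tri- multipliers.
The name is 7-bromo-5-ethyloctanal.

7-bromo-5-ethyloctanal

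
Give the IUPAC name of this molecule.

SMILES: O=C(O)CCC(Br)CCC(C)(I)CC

The longest carbon chain that includes the –COOH group has 9 carbons, so the parent hydride is nonane.
A carboxylic acid (terminal –COOH) is the principal characteristic group, giving the suffix -oic acid.
The numbering direction is chosen so that the carboxylic acid carbon is C-1 by definition.
That gives a bromo group at C-4; an iodo group at C-7; a methyl group at C-7.
Prefixes are listed alphabetically: bromo, iodo, methyl.
The name is 4-bromo-7-iodo-7-methylnonanoic acid.

4-bromo-7-iodo-7-methylnonanoic acid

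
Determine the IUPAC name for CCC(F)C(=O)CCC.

Counting along the main chain through the carbonyl gives 7 carbons: the parent is heptane.
The principal characteristic group is a ketone (C=O on an internal carbon), named with the suffix -one.
Choose the numbering such that the substituent locant set {3} is lower than {5} at the first point of difference.
That gives the carbonyl at C-4; a fluoro group at C-3.
Assembling the pieces gives 3-fluoroheptan-4-one.

3-fluoroheptan-4-one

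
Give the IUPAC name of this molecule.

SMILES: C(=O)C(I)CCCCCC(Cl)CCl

8,9-dichloro-2-iodononanal

Counting along the main chain through the –CHO group gives 9 carbons: the parent is nonane.
The highest-priority functional group is an aldehyde (terminal –CHO), so the name ends in -al.
The numbering direction is chosen so that the aldehyde carbon is C-1 by definition.
That gives chloro groups at C-8 and C-9; an iodo group at C-2.
The substituents are ordered alphabetically, ignoring any di-/tri- multipliers.
Assembling the pieces gives 8,9-dichloro-2-iodononanal.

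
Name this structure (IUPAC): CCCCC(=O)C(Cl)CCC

The longest chain bearing the carbonyl is 9 carbons long (nonane).
A ketone (C=O on an internal carbon) is the principal characteristic group, giving the suffix -one.
The numbering direction is chosen so that the substituent locant set {4} is lower than {6} at the first point of difference.
That gives the carbonyl at C-5; a chloro group at C-4.
Assembling the pieces gives 4-chlorononan-5-one.

4-chlorononan-5-one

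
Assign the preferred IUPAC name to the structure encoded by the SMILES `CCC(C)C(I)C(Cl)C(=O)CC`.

The longest carbon chain that includes the carbonyl has 8 carbons, so the parent hydride is octane.
A ketone (C=O on an internal carbon) is the principal characteristic group, giving the suffix -one.
Number the chain so that numbering from this end puts the carbonyl group at C-3 rather than C-6.
This places the carbonyl at C-3; a chloro group at C-4; an iodo group at C-5; a methyl group at C-6.
Substituent prefixes are cited in alphabetical order (multiplying prefixes like di-/tri- are ignored for ordering).
Assembling the pieces gives 4-chloro-5-iodo-6-methyloctan-3-one.

4-chloro-5-iodo-6-methyloctan-3-one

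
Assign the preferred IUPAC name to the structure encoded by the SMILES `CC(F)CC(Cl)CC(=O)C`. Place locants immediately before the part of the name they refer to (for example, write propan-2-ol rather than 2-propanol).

Counting along the main chain through the carbonyl gives 7 carbons: the parent is heptane.
The highest-priority functional group is a ketone (C=O on an internal carbon), so the name ends in -one.
Number the chain so that numbering from this end puts the carbonyl group at C-2 rather than C-6.
This places the carbonyl at C-2; a chloro group at C-4; a fluoro group at C-6.
Prefixes are listed alphabetically: chloro, fluoro.
The name is 4-chloro-6-fluoroheptan-2-one.

4-chloro-6-fluoroheptan-2-one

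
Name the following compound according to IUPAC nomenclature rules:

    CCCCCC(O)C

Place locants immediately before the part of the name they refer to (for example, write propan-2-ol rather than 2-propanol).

heptan-2-ol

Counting along the main chain through the –OH group gives 7 carbons: the parent is heptane.
The highest-priority functional group is an alcohol (–OH), so the name ends in -ol.
The numbering direction is chosen so that numbering from this end puts the hydroxyl group at C-2 rather than C-6.
With this numbering: the hydroxyl at C-2.
The name is heptan-2-ol.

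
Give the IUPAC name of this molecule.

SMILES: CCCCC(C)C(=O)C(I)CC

The longest carbon chain that includes the carbonyl has 9 carbons, so the parent hydride is nonane.
The principal characteristic group is a ketone (C=O on an internal carbon), named with the suffix -one.
The numbering direction is chosen so that numbering from this end puts the carbonyl group at C-4 rather than C-6.
That gives the carbonyl at C-4; an iodo group at C-3; a methyl group at C-5.
The substituents are ordered alphabetically, ignoring any di-/tri- multipliers.
Putting it together: 3-iodo-5-methylnonan-4-one.

3-iodo-5-methylnonan-4-one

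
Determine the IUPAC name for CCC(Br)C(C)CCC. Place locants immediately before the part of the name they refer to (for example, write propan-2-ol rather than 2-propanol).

3-bromo-4-methylheptane

The longest continuous carbon chain has 7 atoms, so the parent hydride is heptane.
The numbering direction is chosen so that the substituent locant set {3,4} is lower than {4,5} at the first point of difference.
That gives a bromo group at C-3; a methyl group at C-4.
The substituents are ordered alphabetically, ignoring any di-/tri- multipliers.
Assembling the pieces gives 3-bromo-4-methylheptane.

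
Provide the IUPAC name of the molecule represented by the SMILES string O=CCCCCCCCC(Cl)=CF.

9-chloro-10-fluorodec-9-enal

The longest carbon chain that includes the –CHO group and the multiple bond has 10 carbons, so the parent hydride is decane.
The principal characteristic group is an aldehyde (terminal –CHO), named with the suffix -al.
A C=C double bond in the chain gives the infix -ene-.
Choose the numbering such that the aldehyde carbon is C-1 by definition.
With this numbering: the double bond between C-9 and C-10; a chloro group at C-9; a fluoro group at C-10.
Substituent prefixes are cited in alphabetical order (multiplying prefixes like di-/tri- are ignored for ordering).
Assembling the pieces gives 9-chloro-10-fluorodec-9-enal.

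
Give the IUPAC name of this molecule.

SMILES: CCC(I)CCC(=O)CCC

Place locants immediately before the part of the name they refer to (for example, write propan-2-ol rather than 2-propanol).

7-iodononan-4-one

The longest carbon chain that includes the carbonyl has 9 carbons, so the parent hydride is nonane.
The principal characteristic group is a ketone (C=O on an internal carbon), named with the suffix -one.
Number the chain so that numbering from this end puts the carbonyl group at C-4 rather than C-6.
With this numbering: the carbonyl at C-4; an iodo group at C-7.
Assembling the pieces gives 7-iodononan-4-one.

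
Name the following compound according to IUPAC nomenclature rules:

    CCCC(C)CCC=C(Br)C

Counting along the main chain through the multiple bond gives 9 carbons: the parent is nonane.
There is one C=C double bond, indicated by the ending -ene.
Choose the numbering such that numbering from this end puts the double bond at C-2 rather than C-7.
With this numbering: the double bond between C-2 and C-3; a bromo group at C-2; a methyl group at C-6.
Substituent prefixes are cited in alphabetical order (multiplying prefixes like di-/tri- are ignored for ordering).
The name is 2-bromo-6-methylnon-2-ene.

2-bromo-6-methylnon-2-ene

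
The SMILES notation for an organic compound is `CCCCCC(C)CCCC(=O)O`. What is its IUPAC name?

5-methyldecanoic acid

Counting along the main chain through the –COOH group gives 10 carbons: the parent is decane.
The principal characteristic group is a carboxylic acid (terminal –COOH), named with the suffix -oic acid.
Number the chain so that the carboxylic acid carbon is C-1 by definition.
This places a methyl group at C-5.
The name is 5-methyldecanoic acid.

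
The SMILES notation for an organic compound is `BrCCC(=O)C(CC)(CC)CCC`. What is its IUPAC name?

The longest carbon chain that includes the carbonyl has 7 carbons, so the parent hydride is heptane.
A ketone (C=O on an internal carbon) is the principal characteristic group, giving the suffix -one.
The numbering direction is chosen so that numbering from this end puts the carbonyl group at C-3 rather than C-5.
This places the carbonyl at C-3; a bromo group at C-1; two ethyl groups at C-4.
Prefixes are listed alphabetically: bromo, ethyl.
Assembling the pieces gives 1-bromo-4,4-diethylheptan-3-one.

1-bromo-4,4-diethylheptan-3-one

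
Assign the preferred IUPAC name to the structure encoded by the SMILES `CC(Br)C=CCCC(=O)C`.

The longest chain bearing the carbonyl and the multiple bond is 8 carbons long (octane).
The highest-priority functional group is a ketone (C=O on an internal carbon), so the name ends in -one.
The chain contains a C=C double bond, so the unsaturation ending is -ene.
Number the chain so that numbering from this end puts the carbonyl group at C-2 rather than C-7.
With this numbering: the carbonyl at C-2; the double bond between C-5 and C-6; a bromo group at C-7.
Assembling the pieces gives 7-bromooct-5-en-2-one.

7-bromooct-5-en-2-one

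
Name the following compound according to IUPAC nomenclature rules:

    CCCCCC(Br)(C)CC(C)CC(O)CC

7-bromo-5,7-dimethyldodecan-3-ol

Counting along the main chain through the –OH group gives 12 carbons: the parent is dodecane.
An alcohol (–OH) is the principal characteristic group, giving the suffix -ol.
Choose the numbering such that numbering from this end puts the hydroxyl group at C-3 rather than C-10.
This places the hydroxyl at C-3; a bromo group at C-7; methyl groups at C-5 and C-7.
The substituents are ordered alphabetically, ignoring any di-/tri- multipliers.
The name is 7-bromo-5,7-dimethyldodecan-3-ol.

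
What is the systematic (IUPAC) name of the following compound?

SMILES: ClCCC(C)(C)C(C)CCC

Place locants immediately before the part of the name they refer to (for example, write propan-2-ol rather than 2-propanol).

1-chloro-3,3,4-trimethylheptane

The longest continuous carbon chain has 7 atoms, so the parent hydride is heptane.
The numbering direction is chosen so that the substituent locant set {1,3,3,4} is lower than {4,5,5,7} at the first point of difference.
With this numbering: a chloro group at C-1; methyl groups at C-3 (×2) and C-4.
The substituents are ordered alphabetically, ignoring any di-/tri- multipliers.
Assembling the pieces gives 1-chloro-3,3,4-trimethylheptane.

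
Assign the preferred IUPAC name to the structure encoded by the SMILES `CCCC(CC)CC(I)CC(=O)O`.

The longest chain bearing the –COOH group is 8 carbons long (octane).
The principal characteristic group is a carboxylic acid (terminal –COOH), named with the suffix -oic acid.
Number the chain so that the carboxylic acid carbon is C-1 by definition.
That gives an ethyl group at C-5; an iodo group at C-3.
The substituents are ordered alphabetically, ignoring any di-/tri- multipliers.
Assembling the pieces gives 5-ethyl-3-iodooctanoic acid.

5-ethyl-3-iodooctanoic acid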